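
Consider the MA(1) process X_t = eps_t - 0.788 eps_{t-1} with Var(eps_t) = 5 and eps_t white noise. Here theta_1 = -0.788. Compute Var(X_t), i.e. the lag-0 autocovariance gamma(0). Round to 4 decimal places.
\gamma(0) = 8.1047

For an MA(q) process X_t = eps_t + sum_i theta_i eps_{t-i} with
Var(eps_t) = sigma^2, the variance is
  gamma(0) = sigma^2 * (1 + sum_i theta_i^2).
  sum_i theta_i^2 = (-0.788)^2 = 0.620944.
  gamma(0) = 5 * (1 + 0.620944) = 5 * 1.620944 = 8.10472, which rounds to 8.1047.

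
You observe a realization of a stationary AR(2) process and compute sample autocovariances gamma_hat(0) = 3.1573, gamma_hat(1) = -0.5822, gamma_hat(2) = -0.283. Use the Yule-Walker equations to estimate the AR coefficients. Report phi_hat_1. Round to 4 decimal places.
\hat\phi_{1} = -0.2080

The Yule-Walker equations for an AR(p) process read, in matrix form,
  Gamma_p phi = r_p,   with   (Gamma_p)_{ij} = gamma(|i - j|),
                       (r_p)_i = gamma(i),   i,j = 1..p.
Substitute the sample gammas (Toeplitz matrix and right-hand side of size 2):
  Gamma_p = [[3.1573, -0.5822], [-0.5822, 3.1573]]
  r_p     = [-0.5822, -0.283]
Written out:
  3.1573 phi_1 - 0.5822 phi_2 = -0.5822
  -0.5822 phi_1 + 3.1573 phi_2 = -0.283
Solve by Cramer's rule:
  det = gamma(0)^2 - gamma(1)^2 = (3.1573)^2 - (-0.5822)^2 = 9.96854329 - 0.33895684 = 9.62958645
  phi_hat_1 = [gamma(1) gamma(0) - gamma(1) gamma(2)] / det = [(-0.5822)(3.1573) - (-0.5822)(-0.283)] / 9.62958645 = -2.00294266 / 9.62958645 = -0.208
  phi_hat_2 = [gamma(0) gamma(2) - gamma(1)^2] / det = [(3.1573)(-0.283) - (-0.5822)^2] / 9.62958645 = -1.23247274 / 9.62958645 = -0.128
So phi_hat = [-0.2080, -0.1280].
Therefore phi_hat_1 = -0.2080.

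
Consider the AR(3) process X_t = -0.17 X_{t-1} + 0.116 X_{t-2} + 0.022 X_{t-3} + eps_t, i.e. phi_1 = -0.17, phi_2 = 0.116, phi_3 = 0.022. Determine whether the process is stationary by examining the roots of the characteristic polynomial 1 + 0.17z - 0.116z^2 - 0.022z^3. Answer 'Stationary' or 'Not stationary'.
\text{Stationary}

The AR(p) characteristic polynomial is P(z) = 1 + 0.17z - 0.116z^2 - 0.022z^3.
Stationarity requires all roots to lie outside the unit circle, i.e. |z| > 1 for every root.
Degree 3: look for a simple real root z0 first, then factor out (1 - z/z0) and solve the remaining quadratic.
Testing z0 = -5: P(-5) = 1 + (0.17)(-5) + (-0.116)(-5)^2 + (-0.022)(-5)^3
  = 1 + (-0.85) + (-2.9) + (2.75) = 0.  So z_0 = -5 is a root, |z_0| = 5.
Divide out the factor (1 + 0.2 z) = (1 - z/z0) (since 1/z0 = -0.2):
  P(z) = (1 + 0.2 z)(1 + (-0.03) z + (-0.11) z^2)
  [check: z-coef -0.03 - (-0.2) = 0.17; z^2-coef -0.11 - (-0.2)(-0.03) = -0.116; z^3-coef -(-0.2)(-0.11) = -0.022.]
Remaining roots from the quadratic factor 1 + (-0.03) z + (-0.11) z^2:
  Set 1 + (-0.03) z + (-0.11) z^2 = 0, i.e. a z^2 + b z + c = 0 with a = -0.11, b = -0.03, c = 1.
  Discriminant D = b^2 - 4ac = (-0.03)^2 - 4*(-0.11)*1 = 0.0009 - (-0.44) = 0.4409.
  D >= 0, so the roots are real: z = (-b +/- sqrt(D)) / (2a) = (0.03 +/- 0.664003) / (-0.22).
    z_1 = (0.03 + 0.664003) / (-0.22) = -3.1546,   |z_1| = 3.1546.
    z_2 = (0.03 - 0.664003) / (-0.22) = 2.8818,   |z_2| = 2.8818.
Moduli of all roots: 5.0000, 3.1546, 2.8818.
All moduli strictly greater than 1? Yes.
Verdict: Stationary.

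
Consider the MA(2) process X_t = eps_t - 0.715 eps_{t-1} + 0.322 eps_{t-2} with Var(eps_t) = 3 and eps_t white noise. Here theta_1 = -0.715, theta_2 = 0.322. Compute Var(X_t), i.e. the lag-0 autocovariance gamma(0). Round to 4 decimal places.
\gamma(0) = 4.8447

For an MA(q) process X_t = eps_t + sum_i theta_i eps_{t-i} with
Var(eps_t) = sigma^2, the variance is
  gamma(0) = sigma^2 * (1 + sum_i theta_i^2).
  sum_i theta_i^2 = (-0.715)^2 + (0.322)^2 = 0.511225 + 0.103684 = 0.614909.
  gamma(0) = 3 * (1 + 0.614909) = 3 * 1.614909 = 4.844727, which rounds to 4.8447.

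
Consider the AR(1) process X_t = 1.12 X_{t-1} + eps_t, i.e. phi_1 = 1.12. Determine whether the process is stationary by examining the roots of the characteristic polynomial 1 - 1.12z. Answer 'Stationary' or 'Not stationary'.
\text{Not stationary}

The AR(p) characteristic polynomial is P(z) = 1 - 1.12z.
Stationarity requires all roots to lie outside the unit circle, i.e. |z| > 1 for every root.
This is linear in z: 1 + (-1.12) z = 0  =>  z = -1/(-1.12) = 0.892857,  |z| = 0.892857.
Moduli of all roots: 0.8929.
All moduli strictly greater than 1? No.
Verdict: Not stationary.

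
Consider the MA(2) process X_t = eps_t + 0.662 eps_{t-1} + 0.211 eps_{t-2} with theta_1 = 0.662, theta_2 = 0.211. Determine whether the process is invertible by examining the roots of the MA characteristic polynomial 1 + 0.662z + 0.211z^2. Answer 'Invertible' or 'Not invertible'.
\text{Invertible}

The MA(q) characteristic polynomial is P(z) = 1 + 0.662z + 0.211z^2.
Invertibility requires all roots to lie outside the unit circle, i.e. |z| > 1 for every root.
Set 1 + (0.662) z + (0.211) z^2 = 0, i.e. a z^2 + b z + c = 0 with a = 0.211, b = 0.662, c = 1.
Discriminant D = b^2 - 4ac = (0.662)^2 - 4*(0.211)*1 = 0.438244 - (0.844) = -0.405756.
D < 0, so the roots are the complex-conjugate pair z = (-b +/- i sqrt(-D)) / (2a) = -1.5687 +/- 1.5095i.
For a conjugate pair |z|^2 = z * conj(z) = (product of roots) = c/a = 1/(0.211) = 4.739336, so |z| = sqrt(4.739336) = 2.177 for both roots.
Moduli of all roots: 2.1770, 2.1770.
All moduli strictly greater than 1? Yes.
Verdict: Invertible.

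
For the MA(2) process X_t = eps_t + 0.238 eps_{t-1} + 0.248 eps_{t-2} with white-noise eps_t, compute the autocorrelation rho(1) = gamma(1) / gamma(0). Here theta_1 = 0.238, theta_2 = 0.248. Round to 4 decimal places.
\rho(1) = 0.2656

For an MA(q) process with theta_0 = 1, the autocovariance is
  gamma(k) = sigma^2 * sum_{i=0..q-k} theta_i * theta_{i+k},
and rho(k) = gamma(k) / gamma(0). Sigma^2 cancels.
  numerator   = (1)*(0.238) + (0.238)*(0.248) = 0.297024.
  denominator = (1)^2 + (0.238)^2 + (0.248)^2 = 1.118148.
  rho(1) = 0.297024 / 1.118148 = 0.2656.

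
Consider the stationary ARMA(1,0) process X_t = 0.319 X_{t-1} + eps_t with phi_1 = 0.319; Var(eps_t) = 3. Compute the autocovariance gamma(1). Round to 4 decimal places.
\gamma(1) = 1.0654

Multiply the model equation by X_{t-k} and take expectations. With theta_0 = psi_0 = 1 and psi_j the MA(infinity) weights, this gives
  gamma(k) - sum_i phi_i gamma(k-i) = c_k,
  c_k = sigma^2 * sum_{j=k..q} theta_j psi_{j-k}   (c_k = 0 for k > q),
using gamma(-m) = gamma(m).
Pure AR (q = 0): c_0 = sigma^2 = 3, c_k = 0 for k >= 1.
Equations for k = 0 and k = 1 (AR order 1):
  gamma(0) = phi_1 gamma(1) + c_0
  gamma(1) = phi_1 gamma(0) + c_1
Substituting the second into the first: gamma(0) (1 - phi_1^2) = c_0 + phi_1 c_1, so
  gamma(0) = c_0 / (1 - phi_1^2) = 3 / (1 - (0.319)^2) = 3 / 0.898239 = 3.339868.
  gamma(1) = phi_1 gamma(0) = (0.319)(3.339868) = 1.065418.
Therefore gamma(1) = 1.0654 (to 4 decimal places).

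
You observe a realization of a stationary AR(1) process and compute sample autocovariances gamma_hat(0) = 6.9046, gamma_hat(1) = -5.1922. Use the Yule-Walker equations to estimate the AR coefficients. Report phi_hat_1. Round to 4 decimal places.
\hat\phi_{1} = -0.7520

The Yule-Walker equations for an AR(p) process read, in matrix form,
  Gamma_p phi = r_p,   with   (Gamma_p)_{ij} = gamma(|i - j|),
                       (r_p)_i = gamma(i),   i,j = 1..p.
Substitute the sample gammas (Toeplitz matrix and right-hand side of size 1):
  Gamma_p = [[6.9046]]
  r_p     = [-5.1922]
With p = 1 this is the single equation gamma(0) phi_1 = gamma(1):
  phi_hat_1 = gamma(1) / gamma(0) = -5.1922 / 6.9046 = -0.7520.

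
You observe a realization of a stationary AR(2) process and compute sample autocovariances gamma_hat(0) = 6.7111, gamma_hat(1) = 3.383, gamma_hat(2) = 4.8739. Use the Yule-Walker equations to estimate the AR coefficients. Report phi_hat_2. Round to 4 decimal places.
\hat\phi_{2} = 0.6330

The Yule-Walker equations for an AR(p) process read, in matrix form,
  Gamma_p phi = r_p,   with   (Gamma_p)_{ij} = gamma(|i - j|),
                       (r_p)_i = gamma(i),   i,j = 1..p.
Substitute the sample gammas (Toeplitz matrix and right-hand side of size 2):
  Gamma_p = [[6.7111, 3.383], [3.383, 6.7111]]
  r_p     = [3.383, 4.8739]
Written out:
  6.7111 phi_1 + 3.383 phi_2 = 3.383
  3.383 phi_1 + 6.7111 phi_2 = 4.8739
Solve by Cramer's rule:
  det = gamma(0)^2 - gamma(1)^2 = (6.7111)^2 - (3.383)^2 = 45.03886321 - 11.444689 = 33.59417421
  phi_hat_1 = [gamma(1) gamma(0) - gamma(1) gamma(2)] / det = [(3.383)(6.7111) - (3.383)(4.8739)] / 33.59417421 = 6.2152476 / 33.59417421 = 0.185
  phi_hat_2 = [gamma(0) gamma(2) - gamma(1)^2] / det = [(6.7111)(4.8739) - (3.383)^2] / 33.59417421 = 21.26454129 / 33.59417421 = 0.633
So phi_hat = [0.1850, 0.6330].
Therefore phi_hat_2 = 0.6330.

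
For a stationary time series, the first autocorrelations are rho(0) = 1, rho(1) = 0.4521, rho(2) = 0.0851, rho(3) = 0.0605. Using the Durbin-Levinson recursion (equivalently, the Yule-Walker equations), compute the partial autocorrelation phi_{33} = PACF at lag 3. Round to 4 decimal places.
\phi_{33} = 0.1081

The PACF at lag k is phi_{kk}, the last component of the solution
to the Yule-Walker system G_k phi = r_k where
  (G_k)_{ij} = rho(|i - j|), (r_k)_i = rho(i), i,j = 1..k.
Equivalently, Durbin-Levinson gives phi_{kk} iteratively:
  phi_{11} = rho(1)
  phi_{kk} = [rho(k) - sum_{j=1..k-1} phi_{k-1,j} rho(k-j)]
            / [1 - sum_{j=1..k-1} phi_{k-1,j} rho(j)],
  phi_{k,j} = phi_{k-1,j} - phi_{kk} phi_{k-1,k-j},  j = 1..k-1.
Step k = 1:
  phi_11 = rho(1) = 0.4521.
Step k = 2:
  phi_22 = [rho(2) - phi_11 rho(1)] / [1 - phi_11 rho(1)] = [0.0851 - (0.4521)(0.4521)] / [1 - (0.4521)(0.4521)]
         = -0.11929441 / 0.79560559 = -0.149942.
  Update: phi_21 = phi_11 - phi_22 phi_11 = 0.4521 - (-0.149942)(0.4521) = 0.519889.
Step k = 3:
  phi_33 = [rho(3) - phi_21 rho(2) - phi_22 rho(1)] / [1 - phi_21 rho(1) - phi_22 rho(2)]
    numerator   = 0.0605 - (0.519889)(0.0851) - (-0.149942)(0.4521) = 0.0840461
    denominator = 1 - (0.519889)(0.4521) - (-0.149942)(0.0851) = 0.77771839
  phi_33 = 0.0840461 / 0.77771839 = 0.1081.
Therefore phi_{33} = 0.1081.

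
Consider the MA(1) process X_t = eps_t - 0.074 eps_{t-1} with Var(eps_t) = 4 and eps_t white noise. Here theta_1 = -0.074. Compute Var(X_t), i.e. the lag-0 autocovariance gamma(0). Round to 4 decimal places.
\gamma(0) = 4.0219

For an MA(q) process X_t = eps_t + sum_i theta_i eps_{t-i} with
Var(eps_t) = sigma^2, the variance is
  gamma(0) = sigma^2 * (1 + sum_i theta_i^2).
  sum_i theta_i^2 = (-0.074)^2 = 0.005476.
  gamma(0) = 4 * (1 + 0.005476) = 4 * 1.005476 = 4.021904, which rounds to 4.0219.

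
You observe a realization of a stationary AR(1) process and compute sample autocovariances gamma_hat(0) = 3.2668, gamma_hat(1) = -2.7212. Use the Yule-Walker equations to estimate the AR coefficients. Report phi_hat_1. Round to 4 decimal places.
\hat\phi_{1} = -0.8330

The Yule-Walker equations for an AR(p) process read, in matrix form,
  Gamma_p phi = r_p,   with   (Gamma_p)_{ij} = gamma(|i - j|),
                       (r_p)_i = gamma(i),   i,j = 1..p.
Substitute the sample gammas (Toeplitz matrix and right-hand side of size 1):
  Gamma_p = [[3.2668]]
  r_p     = [-2.7212]
With p = 1 this is the single equation gamma(0) phi_1 = gamma(1):
  phi_hat_1 = gamma(1) / gamma(0) = -2.7212 / 3.2668 = -0.8330.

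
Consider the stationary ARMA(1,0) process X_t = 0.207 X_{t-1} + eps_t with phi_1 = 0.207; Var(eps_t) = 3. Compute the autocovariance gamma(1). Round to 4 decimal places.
\gamma(1) = 0.6488

Multiply the model equation by X_{t-k} and take expectations. With theta_0 = psi_0 = 1 and psi_j the MA(infinity) weights, this gives
  gamma(k) - sum_i phi_i gamma(k-i) = c_k,
  c_k = sigma^2 * sum_{j=k..q} theta_j psi_{j-k}   (c_k = 0 for k > q),
using gamma(-m) = gamma(m).
Pure AR (q = 0): c_0 = sigma^2 = 3, c_k = 0 for k >= 1.
Equations for k = 0 and k = 1 (AR order 1):
  gamma(0) = phi_1 gamma(1) + c_0
  gamma(1) = phi_1 gamma(0) + c_1
Substituting the second into the first: gamma(0) (1 - phi_1^2) = c_0 + phi_1 c_1, so
  gamma(0) = c_0 / (1 - phi_1^2) = 3 / (1 - (0.207)^2) = 3 / 0.957151 = 3.134302.
  gamma(1) = phi_1 gamma(0) = (0.207)(3.134302) = 0.6488.
Therefore gamma(1) = 0.6488 (to 4 decimal places).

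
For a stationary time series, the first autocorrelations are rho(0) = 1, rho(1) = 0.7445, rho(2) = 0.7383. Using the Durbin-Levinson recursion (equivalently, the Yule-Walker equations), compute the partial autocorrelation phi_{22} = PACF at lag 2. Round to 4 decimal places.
\phi_{22} = 0.4129

The PACF at lag k is phi_{kk}, the last component of the solution
to the Yule-Walker system G_k phi = r_k where
  (G_k)_{ij} = rho(|i - j|), (r_k)_i = rho(i), i,j = 1..k.
Equivalently, Durbin-Levinson gives phi_{kk} iteratively:
  phi_{11} = rho(1)
  phi_{kk} = [rho(k) - sum_{j=1..k-1} phi_{k-1,j} rho(k-j)]
            / [1 - sum_{j=1..k-1} phi_{k-1,j} rho(j)],
  phi_{k,j} = phi_{k-1,j} - phi_{kk} phi_{k-1,k-j},  j = 1..k-1.
Step k = 1:
  phi_11 = rho(1) = 0.7445.
Step k = 2:
  phi_22 = [rho(2) - phi_11 rho(1)] / [1 - phi_11 rho(1)] = [0.7383 - (0.7445)(0.7445)] / [1 - (0.7445)(0.7445)]
         = 0.18401975 / 0.44571975 = 0.4129.
Therefore phi_{22} = 0.4129.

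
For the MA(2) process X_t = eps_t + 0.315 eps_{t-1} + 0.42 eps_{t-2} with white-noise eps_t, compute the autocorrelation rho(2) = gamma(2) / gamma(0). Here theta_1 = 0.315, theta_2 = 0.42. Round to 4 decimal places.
\rho(2) = 0.3293

For an MA(q) process with theta_0 = 1, the autocovariance is
  gamma(k) = sigma^2 * sum_{i=0..q-k} theta_i * theta_{i+k},
and rho(k) = gamma(k) / gamma(0). Sigma^2 cancels.
  numerator   = (1)*(0.42) = 0.42.
  denominator = (1)^2 + (0.315)^2 + (0.42)^2 = 1.275625.
  rho(2) = 0.42 / 1.275625 = 0.3293.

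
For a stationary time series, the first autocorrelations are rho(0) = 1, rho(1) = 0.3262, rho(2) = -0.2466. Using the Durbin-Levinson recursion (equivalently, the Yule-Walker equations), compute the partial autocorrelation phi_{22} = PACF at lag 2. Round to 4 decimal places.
\phi_{22} = -0.3950

The PACF at lag k is phi_{kk}, the last component of the solution
to the Yule-Walker system G_k phi = r_k where
  (G_k)_{ij} = rho(|i - j|), (r_k)_i = rho(i), i,j = 1..k.
Equivalently, Durbin-Levinson gives phi_{kk} iteratively:
  phi_{11} = rho(1)
  phi_{kk} = [rho(k) - sum_{j=1..k-1} phi_{k-1,j} rho(k-j)]
            / [1 - sum_{j=1..k-1} phi_{k-1,j} rho(j)],
  phi_{k,j} = phi_{k-1,j} - phi_{kk} phi_{k-1,k-j},  j = 1..k-1.
Step k = 1:
  phi_11 = rho(1) = 0.3262.
Step k = 2:
  phi_22 = [rho(2) - phi_11 rho(1)] / [1 - phi_11 rho(1)] = [-0.2466 - (0.3262)(0.3262)] / [1 - (0.3262)(0.3262)]
         = -0.35300644 / 0.89359356 = -0.395.
Therefore phi_{22} = -0.3950.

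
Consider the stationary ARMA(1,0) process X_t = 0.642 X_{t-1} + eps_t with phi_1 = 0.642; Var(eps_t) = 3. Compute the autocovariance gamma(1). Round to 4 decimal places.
\gamma(1) = 3.2764

Multiply the model equation by X_{t-k} and take expectations. With theta_0 = psi_0 = 1 and psi_j the MA(infinity) weights, this gives
  gamma(k) - sum_i phi_i gamma(k-i) = c_k,
  c_k = sigma^2 * sum_{j=k..q} theta_j psi_{j-k}   (c_k = 0 for k > q),
using gamma(-m) = gamma(m).
Pure AR (q = 0): c_0 = sigma^2 = 3, c_k = 0 for k >= 1.
Equations for k = 0 and k = 1 (AR order 1):
  gamma(0) = phi_1 gamma(1) + c_0
  gamma(1) = phi_1 gamma(0) + c_1
Substituting the second into the first: gamma(0) (1 - phi_1^2) = c_0 + phi_1 c_1, so
  gamma(0) = c_0 / (1 - phi_1^2) = 3 / (1 - (0.642)^2) = 3 / 0.587836 = 5.103464.
  gamma(1) = phi_1 gamma(0) = (0.642)(5.103464) = 3.276424.
Therefore gamma(1) = 3.2764 (to 4 decimal places).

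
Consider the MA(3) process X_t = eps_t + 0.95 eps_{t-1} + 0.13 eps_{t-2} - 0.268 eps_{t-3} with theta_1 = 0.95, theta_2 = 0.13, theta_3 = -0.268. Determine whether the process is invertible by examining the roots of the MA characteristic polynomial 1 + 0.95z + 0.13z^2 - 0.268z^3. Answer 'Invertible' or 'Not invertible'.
\text{Invertible}

The MA(q) characteristic polynomial is P(z) = 1 + 0.95z + 0.13z^2 - 0.268z^3.
Invertibility requires all roots to lie outside the unit circle, i.e. |z| > 1 for every root.
Degree 3: look for a simple real root z0 first, then factor out (1 - z/z0) and solve the remaining quadratic.
Testing z0 = 2.5: P(2.5) = 1 + (0.95)(2.5) + (0.13)(2.5)^2 + (-0.268)(2.5)^3
  = 1 + (2.375) + (0.8125) + (-4.1875) = 0.  So z_0 = 2.5 is a root, |z_0| = 2.5.
Divide out the factor (1 - 0.4 z) = (1 - z/z0) (since 1/z0 = 0.4):
  P(z) = (1 - 0.4 z)(1 + (1.35) z + (0.67) z^2)
  [check: z-coef 1.35 - (0.4) = 0.95; z^2-coef 0.67 - (0.4)(1.35) = 0.13; z^3-coef -(0.4)(0.67) = -0.268.]
Remaining roots from the quadratic factor 1 + (1.35) z + (0.67) z^2:
  Set 1 + (1.35) z + (0.67) z^2 = 0, i.e. a z^2 + b z + c = 0 with a = 0.67, b = 1.35, c = 1.
  Discriminant D = b^2 - 4ac = (1.35)^2 - 4*(0.67)*1 = 1.8225 - (2.68) = -0.8575.
  D < 0, so the roots are the complex-conjugate pair z = (-b +/- i sqrt(-D)) / (2a) = -1.0075 +/- 0.6911i.
  For a conjugate pair |z|^2 = z * conj(z) = (product of roots) = c/a = 1/(0.67) = 1.492537, so |z| = sqrt(1.492537) = 1.2217 for both roots.
Moduli of all roots: 2.5000, 1.2217, 1.2217.
All moduli strictly greater than 1? Yes.
Verdict: Invertible.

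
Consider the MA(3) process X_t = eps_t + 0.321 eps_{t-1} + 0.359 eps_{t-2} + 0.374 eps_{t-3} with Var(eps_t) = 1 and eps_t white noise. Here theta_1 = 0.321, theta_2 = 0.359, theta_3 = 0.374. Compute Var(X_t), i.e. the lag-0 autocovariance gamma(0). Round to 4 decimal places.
\gamma(0) = 1.3718

For an MA(q) process X_t = eps_t + sum_i theta_i eps_{t-i} with
Var(eps_t) = sigma^2, the variance is
  gamma(0) = sigma^2 * (1 + sum_i theta_i^2).
  sum_i theta_i^2 = (0.321)^2 + (0.359)^2 + (0.374)^2 = 0.103041 + 0.128881 + 0.139876 = 0.371798.
  gamma(0) = 1 * (1 + 0.371798) = 1 * 1.371798 = 1.371798, which rounds to 1.3718.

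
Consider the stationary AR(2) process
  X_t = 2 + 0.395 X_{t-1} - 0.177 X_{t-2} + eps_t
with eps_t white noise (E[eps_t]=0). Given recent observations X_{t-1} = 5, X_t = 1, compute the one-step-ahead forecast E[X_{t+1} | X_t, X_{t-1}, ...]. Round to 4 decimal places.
E[X_{t+1} \mid \mathcal F_t] = 1.5100

For an AR(p) model X_t = c + sum_i phi_i X_{t-i} + eps_t, the
one-step-ahead conditional mean is
  E[X_{t+1} | X_t, ...] = c + sum_i phi_i X_{t+1-i}.
Substitute known values:
  E[X_{t+1} | ...] = 2 + (0.395) * (1) + (-0.177) * (5)
                   = 1.5100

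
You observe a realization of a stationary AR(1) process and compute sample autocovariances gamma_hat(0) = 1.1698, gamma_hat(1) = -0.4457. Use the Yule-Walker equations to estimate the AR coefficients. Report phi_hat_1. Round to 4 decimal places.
\hat\phi_{1} = -0.3810

The Yule-Walker equations for an AR(p) process read, in matrix form,
  Gamma_p phi = r_p,   with   (Gamma_p)_{ij} = gamma(|i - j|),
                       (r_p)_i = gamma(i),   i,j = 1..p.
Substitute the sample gammas (Toeplitz matrix and right-hand side of size 1):
  Gamma_p = [[1.1698]]
  r_p     = [-0.4457]
With p = 1 this is the single equation gamma(0) phi_1 = gamma(1):
  phi_hat_1 = gamma(1) / gamma(0) = -0.4457 / 1.1698 = -0.3810.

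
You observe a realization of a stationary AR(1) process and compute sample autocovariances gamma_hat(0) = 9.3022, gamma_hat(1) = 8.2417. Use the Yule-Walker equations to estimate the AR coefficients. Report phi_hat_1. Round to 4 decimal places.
\hat\phi_{1} = 0.8860

The Yule-Walker equations for an AR(p) process read, in matrix form,
  Gamma_p phi = r_p,   with   (Gamma_p)_{ij} = gamma(|i - j|),
                       (r_p)_i = gamma(i),   i,j = 1..p.
Substitute the sample gammas (Toeplitz matrix and right-hand side of size 1):
  Gamma_p = [[9.3022]]
  r_p     = [8.2417]
With p = 1 this is the single equation gamma(0) phi_1 = gamma(1):
  phi_hat_1 = gamma(1) / gamma(0) = 8.2417 / 9.3022 = 0.8860.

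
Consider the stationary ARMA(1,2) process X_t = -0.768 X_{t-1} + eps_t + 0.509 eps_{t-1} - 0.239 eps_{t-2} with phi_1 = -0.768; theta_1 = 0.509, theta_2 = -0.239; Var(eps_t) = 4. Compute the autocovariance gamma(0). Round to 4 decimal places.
\gamma(0) = 4.2840

Multiply the model equation by X_{t-k} and take expectations. With theta_0 = psi_0 = 1 and psi_j the MA(infinity) weights, this gives
  gamma(k) - sum_i phi_i gamma(k-i) = c_k,
  c_k = sigma^2 * sum_{j=k..q} theta_j psi_{j-k}   (c_k = 0 for k > q),
using gamma(-m) = gamma(m).
psi-weights needed (psi_j = theta_j + sum_i phi_i psi_{j-i}):
  psi_1 = theta_1 + phi_1 = 0.509 + (-0.768) = -0.259
  psi_2 = theta_2 + phi_1 psi_1 = -0.239 + (-0.768)(-0.259) = -0.040088
Right-hand sides:
  c_0 = sigma^2 (1 + theta_1 psi_1 + theta_2 psi_2) = 4 * (1 + (0.509)(-0.259) + (-0.239)(-0.040088)) = 4 * 0.87775 = 3.511
  c_1 = sigma^2 (theta_1 + theta_2 psi_1) = 4 * (0.509 + (-0.239)(-0.259)) = 2.283604
  c_2 = sigma^2 theta_2 = 4 * (-0.239) = -0.956
Equations for k = 0 and k = 1 (AR order 1):
  gamma(0) = phi_1 gamma(1) + c_0
  gamma(1) = phi_1 gamma(0) + c_1
Substituting the second into the first: gamma(0) (1 - phi_1^2) = c_0 + phi_1 c_1, so
  gamma(0) = (c_0 + phi_1 c_1) / (1 - phi_1^2) = (3.511 + (-0.768)(2.283604)) / (1 - (-0.768)^2) = 1.757192 / 0.410176 = 4.283996.
Therefore gamma(0) = 4.2840 (to 4 decimal places).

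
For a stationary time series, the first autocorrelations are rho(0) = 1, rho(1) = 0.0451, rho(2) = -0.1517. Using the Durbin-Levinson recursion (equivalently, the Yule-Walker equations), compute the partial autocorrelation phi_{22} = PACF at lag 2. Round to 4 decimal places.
\phi_{22} = -0.1540

The PACF at lag k is phi_{kk}, the last component of the solution
to the Yule-Walker system G_k phi = r_k where
  (G_k)_{ij} = rho(|i - j|), (r_k)_i = rho(i), i,j = 1..k.
Equivalently, Durbin-Levinson gives phi_{kk} iteratively:
  phi_{11} = rho(1)
  phi_{kk} = [rho(k) - sum_{j=1..k-1} phi_{k-1,j} rho(k-j)]
            / [1 - sum_{j=1..k-1} phi_{k-1,j} rho(j)],
  phi_{k,j} = phi_{k-1,j} - phi_{kk} phi_{k-1,k-j},  j = 1..k-1.
Step k = 1:
  phi_11 = rho(1) = 0.0451.
Step k = 2:
  phi_22 = [rho(2) - phi_11 rho(1)] / [1 - phi_11 rho(1)] = [-0.1517 - (0.0451)(0.0451)] / [1 - (0.0451)(0.0451)]
         = -0.15373401 / 0.99796599 = -0.154.
Therefore phi_{22} = -0.1540.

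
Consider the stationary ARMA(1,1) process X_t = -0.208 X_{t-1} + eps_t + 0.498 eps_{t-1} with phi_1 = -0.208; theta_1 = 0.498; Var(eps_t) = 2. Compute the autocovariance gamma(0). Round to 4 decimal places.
\gamma(0) = 2.1758

Multiply the model equation by X_{t-k} and take expectations. With theta_0 = psi_0 = 1 and psi_j the MA(infinity) weights, this gives
  gamma(k) - sum_i phi_i gamma(k-i) = c_k,
  c_k = sigma^2 * sum_{j=k..q} theta_j psi_{j-k}   (c_k = 0 for k > q),
using gamma(-m) = gamma(m).
psi-weights needed (psi_j = theta_j + sum_i phi_i psi_{j-i}):
  psi_1 = theta_1 + phi_1 = 0.498 + (-0.208) = 0.29
Right-hand sides:
  c_0 = sigma^2 (1 + theta_1 psi_1) = 2 * (1 + (0.498)(0.29)) = 2 * 1.14442 = 2.28884
  c_1 = sigma^2 theta_1 = 2 * (0.498) = 0.996
  c_2 = 0
Equations for k = 0 and k = 1 (AR order 1):
  gamma(0) = phi_1 gamma(1) + c_0
  gamma(1) = phi_1 gamma(0) + c_1
Substituting the second into the first: gamma(0) (1 - phi_1^2) = c_0 + phi_1 c_1, so
  gamma(0) = (c_0 + phi_1 c_1) / (1 - phi_1^2) = (2.28884 + (-0.208)(0.996)) / (1 - (-0.208)^2) = 2.081672 / 0.956736 = 2.175806.
Therefore gamma(0) = 2.1758 (to 4 decimal places).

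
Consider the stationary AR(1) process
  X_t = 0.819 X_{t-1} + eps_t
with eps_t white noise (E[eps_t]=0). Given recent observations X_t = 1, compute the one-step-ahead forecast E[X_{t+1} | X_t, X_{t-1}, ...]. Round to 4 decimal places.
E[X_{t+1} \mid \mathcal F_t] = 0.8190

For an AR(p) model X_t = c + sum_i phi_i X_{t-i} + eps_t, the
one-step-ahead conditional mean is
  E[X_{t+1} | X_t, ...] = c + sum_i phi_i X_{t+1-i}.
Substitute known values:
  E[X_{t+1} | ...] = (0.819) * (1)
                   = 0.8190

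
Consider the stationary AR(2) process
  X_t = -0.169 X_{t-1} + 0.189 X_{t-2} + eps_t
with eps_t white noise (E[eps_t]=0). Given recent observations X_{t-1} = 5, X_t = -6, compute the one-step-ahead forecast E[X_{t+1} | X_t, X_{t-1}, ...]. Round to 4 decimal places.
E[X_{t+1} \mid \mathcal F_t] = 1.9590

For an AR(p) model X_t = c + sum_i phi_i X_{t-i} + eps_t, the
one-step-ahead conditional mean is
  E[X_{t+1} | X_t, ...] = c + sum_i phi_i X_{t+1-i}.
Substitute known values:
  E[X_{t+1} | ...] = (-0.169) * (-6) + (0.189) * (5)
                   = 1.9590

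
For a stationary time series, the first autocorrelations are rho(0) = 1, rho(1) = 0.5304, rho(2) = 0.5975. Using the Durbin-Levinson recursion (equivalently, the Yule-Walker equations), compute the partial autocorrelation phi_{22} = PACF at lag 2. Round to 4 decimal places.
\phi_{22} = 0.4399

The PACF at lag k is phi_{kk}, the last component of the solution
to the Yule-Walker system G_k phi = r_k where
  (G_k)_{ij} = rho(|i - j|), (r_k)_i = rho(i), i,j = 1..k.
Equivalently, Durbin-Levinson gives phi_{kk} iteratively:
  phi_{11} = rho(1)
  phi_{kk} = [rho(k) - sum_{j=1..k-1} phi_{k-1,j} rho(k-j)]
            / [1 - sum_{j=1..k-1} phi_{k-1,j} rho(j)],
  phi_{k,j} = phi_{k-1,j} - phi_{kk} phi_{k-1,k-j},  j = 1..k-1.
Step k = 1:
  phi_11 = rho(1) = 0.5304.
Step k = 2:
  phi_22 = [rho(2) - phi_11 rho(1)] / [1 - phi_11 rho(1)] = [0.5975 - (0.5304)(0.5304)] / [1 - (0.5304)(0.5304)]
         = 0.31617584 / 0.71867584 = 0.4399.
Therefore phi_{22} = 0.4399.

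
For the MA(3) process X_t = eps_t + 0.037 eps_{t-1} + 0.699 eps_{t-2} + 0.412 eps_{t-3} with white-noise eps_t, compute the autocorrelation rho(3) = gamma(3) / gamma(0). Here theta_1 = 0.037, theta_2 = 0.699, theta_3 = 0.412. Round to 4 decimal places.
\rho(3) = 0.2482

For an MA(q) process with theta_0 = 1, the autocovariance is
  gamma(k) = sigma^2 * sum_{i=0..q-k} theta_i * theta_{i+k},
and rho(k) = gamma(k) / gamma(0). Sigma^2 cancels.
  numerator   = (1)*(0.412) = 0.412.
  denominator = (1)^2 + (0.037)^2 + (0.699)^2 + (0.412)^2 = 1.659714.
  rho(3) = 0.412 / 1.659714 = 0.2482.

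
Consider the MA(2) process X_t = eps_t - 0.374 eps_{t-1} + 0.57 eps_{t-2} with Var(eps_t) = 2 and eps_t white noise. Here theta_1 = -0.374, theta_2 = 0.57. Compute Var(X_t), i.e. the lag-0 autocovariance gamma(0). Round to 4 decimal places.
\gamma(0) = 2.9296

For an MA(q) process X_t = eps_t + sum_i theta_i eps_{t-i} with
Var(eps_t) = sigma^2, the variance is
  gamma(0) = sigma^2 * (1 + sum_i theta_i^2).
  sum_i theta_i^2 = (-0.374)^2 + (0.57)^2 = 0.139876 + 0.3249 = 0.464776.
  gamma(0) = 2 * (1 + 0.464776) = 2 * 1.464776 = 2.929552, which rounds to 2.9296.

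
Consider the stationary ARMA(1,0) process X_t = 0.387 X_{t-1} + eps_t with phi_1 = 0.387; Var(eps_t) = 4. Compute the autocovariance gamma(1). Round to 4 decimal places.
\gamma(1) = 1.8207

Multiply the model equation by X_{t-k} and take expectations. With theta_0 = psi_0 = 1 and psi_j the MA(infinity) weights, this gives
  gamma(k) - sum_i phi_i gamma(k-i) = c_k,
  c_k = sigma^2 * sum_{j=k..q} theta_j psi_{j-k}   (c_k = 0 for k > q),
using gamma(-m) = gamma(m).
Pure AR (q = 0): c_0 = sigma^2 = 4, c_k = 0 for k >= 1.
Equations for k = 0 and k = 1 (AR order 1):
  gamma(0) = phi_1 gamma(1) + c_0
  gamma(1) = phi_1 gamma(0) + c_1
Substituting the second into the first: gamma(0) (1 - phi_1^2) = c_0 + phi_1 c_1, so
  gamma(0) = c_0 / (1 - phi_1^2) = 4 / (1 - (0.387)^2) = 4 / 0.850231 = 4.704604.
  gamma(1) = phi_1 gamma(0) = (0.387)(4.704604) = 1.820682.
Therefore gamma(1) = 1.8207 (to 4 decimal places).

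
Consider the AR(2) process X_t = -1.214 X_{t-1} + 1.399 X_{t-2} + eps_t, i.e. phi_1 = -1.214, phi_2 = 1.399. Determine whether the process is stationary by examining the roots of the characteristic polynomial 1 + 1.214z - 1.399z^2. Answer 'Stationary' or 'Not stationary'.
\text{Not stationary}

The AR(p) characteristic polynomial is P(z) = 1 + 1.214z - 1.399z^2.
Stationarity requires all roots to lie outside the unit circle, i.e. |z| > 1 for every root.
Set 1 + (1.214) z + (-1.399) z^2 = 0, i.e. a z^2 + b z + c = 0 with a = -1.399, b = 1.214, c = 1.
Discriminant D = b^2 - 4ac = (1.214)^2 - 4*(-1.399)*1 = 1.473796 - (-5.596) = 7.069796.
D >= 0, so the roots are real: z = (-b +/- sqrt(D)) / (2a) = (-1.214 +/- 2.658909) / (-2.798).
  z_1 = (-1.214 + 2.658909) / (-2.798) = -0.5164,   |z_1| = 0.5164.
  z_2 = (-1.214 - 2.658909) / (-2.798) = 1.3842,   |z_2| = 1.3842.
Moduli of all roots: 0.5164, 1.3842.
All moduli strictly greater than 1? No.
Verdict: Not stationary.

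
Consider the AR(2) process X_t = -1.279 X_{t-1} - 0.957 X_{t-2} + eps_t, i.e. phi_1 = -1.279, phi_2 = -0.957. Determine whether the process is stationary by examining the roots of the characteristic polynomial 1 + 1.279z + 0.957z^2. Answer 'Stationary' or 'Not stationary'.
\text{Stationary}

The AR(p) characteristic polynomial is P(z) = 1 + 1.279z + 0.957z^2.
Stationarity requires all roots to lie outside the unit circle, i.e. |z| > 1 for every root.
Set 1 + (1.279) z + (0.957) z^2 = 0, i.e. a z^2 + b z + c = 0 with a = 0.957, b = 1.279, c = 1.
Discriminant D = b^2 - 4ac = (1.279)^2 - 4*(0.957)*1 = 1.635841 - (3.828) = -2.192159.
D < 0, so the roots are the complex-conjugate pair z = (-b +/- i sqrt(-D)) / (2a) = -0.6682 +/- 0.7736i.
For a conjugate pair |z|^2 = z * conj(z) = (product of roots) = c/a = 1/(0.957) = 1.044932, so |z| = sqrt(1.044932) = 1.0222 for both roots.
Moduli of all roots: 1.0222, 1.0222.
All moduli strictly greater than 1? Yes.
Verdict: Stationary.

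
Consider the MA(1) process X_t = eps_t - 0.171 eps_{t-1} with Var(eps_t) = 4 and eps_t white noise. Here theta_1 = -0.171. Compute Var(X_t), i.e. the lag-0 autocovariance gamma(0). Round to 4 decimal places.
\gamma(0) = 4.1170

For an MA(q) process X_t = eps_t + sum_i theta_i eps_{t-i} with
Var(eps_t) = sigma^2, the variance is
  gamma(0) = sigma^2 * (1 + sum_i theta_i^2).
  sum_i theta_i^2 = (-0.171)^2 = 0.029241.
  gamma(0) = 4 * (1 + 0.029241) = 4 * 1.029241 = 4.116964, which rounds to 4.1170.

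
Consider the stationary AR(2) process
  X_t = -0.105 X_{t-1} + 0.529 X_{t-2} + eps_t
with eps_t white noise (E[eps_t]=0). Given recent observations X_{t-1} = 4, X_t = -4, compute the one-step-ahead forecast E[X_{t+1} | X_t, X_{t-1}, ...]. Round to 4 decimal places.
E[X_{t+1} \mid \mathcal F_t] = 2.5360

For an AR(p) model X_t = c + sum_i phi_i X_{t-i} + eps_t, the
one-step-ahead conditional mean is
  E[X_{t+1} | X_t, ...] = c + sum_i phi_i X_{t+1-i}.
Substitute known values:
  E[X_{t+1} | ...] = (-0.105) * (-4) + (0.529) * (4)
                   = 2.5360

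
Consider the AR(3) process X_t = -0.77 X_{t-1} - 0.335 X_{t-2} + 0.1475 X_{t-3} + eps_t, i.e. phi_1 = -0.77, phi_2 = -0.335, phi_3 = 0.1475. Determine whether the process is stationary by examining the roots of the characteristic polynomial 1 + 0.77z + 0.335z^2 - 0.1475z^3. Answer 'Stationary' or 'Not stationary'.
\text{Stationary}

The AR(p) characteristic polynomial is P(z) = 1 + 0.77z + 0.335z^2 - 0.1475z^3.
Stationarity requires all roots to lie outside the unit circle, i.e. |z| > 1 for every root.
Degree 3: look for a simple real root z0 first, then factor out (1 - z/z0) and solve the remaining quadratic.
Testing z0 = 4: P(4) = 1 + (0.77)(4) + (0.335)(4)^2 + (-0.1475)(4)^3
  = 1 + (3.08) + (5.36) + (-9.44) = 0.  So z_0 = 4 is a root, |z_0| = 4.
Divide out the factor (1 - 0.25 z) = (1 - z/z0) (since 1/z0 = 0.25):
  P(z) = (1 - 0.25 z)(1 + (1.02) z + (0.59) z^2)
  [check: z-coef 1.02 - (0.25) = 0.77; z^2-coef 0.59 - (0.25)(1.02) = 0.335; z^3-coef -(0.25)(0.59) = -0.1475.]
Remaining roots from the quadratic factor 1 + (1.02) z + (0.59) z^2:
  Set 1 + (1.02) z + (0.59) z^2 = 0, i.e. a z^2 + b z + c = 0 with a = 0.59, b = 1.02, c = 1.
  Discriminant D = b^2 - 4ac = (1.02)^2 - 4*(0.59)*1 = 1.0404 - (2.36) = -1.3196.
  D < 0, so the roots are the complex-conjugate pair z = (-b +/- i sqrt(-D)) / (2a) = -0.8644 +/- 0.9735i.
  For a conjugate pair |z|^2 = z * conj(z) = (product of roots) = c/a = 1/(0.59) = 1.694915, so |z| = sqrt(1.694915) = 1.3019 for both roots.
Moduli of all roots: 4.0000, 1.3019, 1.3019.
All moduli strictly greater than 1? Yes.
Verdict: Stationary.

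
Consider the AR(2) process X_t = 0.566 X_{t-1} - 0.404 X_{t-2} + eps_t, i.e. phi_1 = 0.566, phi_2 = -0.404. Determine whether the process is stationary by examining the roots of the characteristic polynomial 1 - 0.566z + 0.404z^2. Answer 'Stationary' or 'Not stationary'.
\text{Stationary}

The AR(p) characteristic polynomial is P(z) = 1 - 0.566z + 0.404z^2.
Stationarity requires all roots to lie outside the unit circle, i.e. |z| > 1 for every root.
Set 1 + (-0.566) z + (0.404) z^2 = 0, i.e. a z^2 + b z + c = 0 with a = 0.404, b = -0.566, c = 1.
Discriminant D = b^2 - 4ac = (-0.566)^2 - 4*(0.404)*1 = 0.320356 - (1.616) = -1.295644.
D < 0, so the roots are the complex-conjugate pair z = (-b +/- i sqrt(-D)) / (2a) = 0.7005 +/- 1.4087i.
For a conjugate pair |z|^2 = z * conj(z) = (product of roots) = c/a = 1/(0.404) = 2.475248, so |z| = sqrt(2.475248) = 1.5733 for both roots.
Moduli of all roots: 1.5733, 1.5733.
All moduli strictly greater than 1? Yes.
Verdict: Stationary.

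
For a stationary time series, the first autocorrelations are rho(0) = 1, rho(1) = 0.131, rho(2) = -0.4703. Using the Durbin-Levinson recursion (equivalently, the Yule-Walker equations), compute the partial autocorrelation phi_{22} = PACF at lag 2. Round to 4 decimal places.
\phi_{22} = -0.4960

The PACF at lag k is phi_{kk}, the last component of the solution
to the Yule-Walker system G_k phi = r_k where
  (G_k)_{ij} = rho(|i - j|), (r_k)_i = rho(i), i,j = 1..k.
Equivalently, Durbin-Levinson gives phi_{kk} iteratively:
  phi_{11} = rho(1)
  phi_{kk} = [rho(k) - sum_{j=1..k-1} phi_{k-1,j} rho(k-j)]
            / [1 - sum_{j=1..k-1} phi_{k-1,j} rho(j)],
  phi_{k,j} = phi_{k-1,j} - phi_{kk} phi_{k-1,k-j},  j = 1..k-1.
Step k = 1:
  phi_11 = rho(1) = 0.131.
Step k = 2:
  phi_22 = [rho(2) - phi_11 rho(1)] / [1 - phi_11 rho(1)] = [-0.4703 - (0.131)(0.131)] / [1 - (0.131)(0.131)]
         = -0.487461 / 0.982839 = -0.496.
Therefore phi_{22} = -0.4960.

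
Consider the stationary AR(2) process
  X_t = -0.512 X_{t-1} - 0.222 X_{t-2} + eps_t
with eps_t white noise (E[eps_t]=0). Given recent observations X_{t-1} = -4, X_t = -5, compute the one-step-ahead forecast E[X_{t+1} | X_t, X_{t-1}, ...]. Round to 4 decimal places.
E[X_{t+1} \mid \mathcal F_t] = 3.4480

For an AR(p) model X_t = c + sum_i phi_i X_{t-i} + eps_t, the
one-step-ahead conditional mean is
  E[X_{t+1} | X_t, ...] = c + sum_i phi_i X_{t+1-i}.
Substitute known values:
  E[X_{t+1} | ...] = (-0.512) * (-5) + (-0.222) * (-4)
                   = 3.4480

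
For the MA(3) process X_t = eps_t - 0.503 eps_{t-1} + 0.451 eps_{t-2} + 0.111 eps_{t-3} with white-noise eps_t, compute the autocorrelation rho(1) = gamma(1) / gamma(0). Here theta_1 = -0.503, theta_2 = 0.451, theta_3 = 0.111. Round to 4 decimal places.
\rho(1) = -0.4628

For an MA(q) process with theta_0 = 1, the autocovariance is
  gamma(k) = sigma^2 * sum_{i=0..q-k} theta_i * theta_{i+k},
and rho(k) = gamma(k) / gamma(0). Sigma^2 cancels.
  numerator   = (1)*(-0.503) + (-0.503)*(0.451) + (0.451)*(0.111) = -0.679792.
  denominator = (1)^2 + (-0.503)^2 + (0.451)^2 + (0.111)^2 = 1.468731.
  rho(1) = -0.679792 / 1.468731 = -0.4628.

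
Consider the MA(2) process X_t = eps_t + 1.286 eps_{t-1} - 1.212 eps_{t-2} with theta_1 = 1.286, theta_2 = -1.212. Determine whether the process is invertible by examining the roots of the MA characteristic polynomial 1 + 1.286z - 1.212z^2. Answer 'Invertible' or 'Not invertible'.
\text{Not invertible}

The MA(q) characteristic polynomial is P(z) = 1 + 1.286z - 1.212z^2.
Invertibility requires all roots to lie outside the unit circle, i.e. |z| > 1 for every root.
Set 1 + (1.286) z + (-1.212) z^2 = 0, i.e. a z^2 + b z + c = 0 with a = -1.212, b = 1.286, c = 1.
Discriminant D = b^2 - 4ac = (1.286)^2 - 4*(-1.212)*1 = 1.653796 - (-4.848) = 6.501796.
D >= 0, so the roots are real: z = (-b +/- sqrt(D)) / (2a) = (-1.286 +/- 2.549862) / (-2.424).
  z_1 = (-1.286 + 2.549862) / (-2.424) = -0.5214,   |z_1| = 0.5214.
  z_2 = (-1.286 - 2.549862) / (-2.424) = 1.5825,   |z_2| = 1.5825.
Moduli of all roots: 0.5214, 1.5825.
All moduli strictly greater than 1? No.
Verdict: Not invertible.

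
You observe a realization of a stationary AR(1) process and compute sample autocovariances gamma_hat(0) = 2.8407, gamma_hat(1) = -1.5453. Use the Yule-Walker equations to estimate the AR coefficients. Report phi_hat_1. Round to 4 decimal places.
\hat\phi_{1} = -0.5440

The Yule-Walker equations for an AR(p) process read, in matrix form,
  Gamma_p phi = r_p,   with   (Gamma_p)_{ij} = gamma(|i - j|),
                       (r_p)_i = gamma(i),   i,j = 1..p.
Substitute the sample gammas (Toeplitz matrix and right-hand side of size 1):
  Gamma_p = [[2.8407]]
  r_p     = [-1.5453]
With p = 1 this is the single equation gamma(0) phi_1 = gamma(1):
  phi_hat_1 = gamma(1) / gamma(0) = -1.5453 / 2.8407 = -0.5440.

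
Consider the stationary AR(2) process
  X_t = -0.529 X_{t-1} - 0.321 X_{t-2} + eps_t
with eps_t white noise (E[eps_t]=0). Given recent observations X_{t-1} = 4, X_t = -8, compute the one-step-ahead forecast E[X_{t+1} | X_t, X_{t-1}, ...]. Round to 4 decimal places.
E[X_{t+1} \mid \mathcal F_t] = 2.9480

For an AR(p) model X_t = c + sum_i phi_i X_{t-i} + eps_t, the
one-step-ahead conditional mean is
  E[X_{t+1} | X_t, ...] = c + sum_i phi_i X_{t+1-i}.
Substitute known values:
  E[X_{t+1} | ...] = (-0.529) * (-8) + (-0.321) * (4)
                   = 2.9480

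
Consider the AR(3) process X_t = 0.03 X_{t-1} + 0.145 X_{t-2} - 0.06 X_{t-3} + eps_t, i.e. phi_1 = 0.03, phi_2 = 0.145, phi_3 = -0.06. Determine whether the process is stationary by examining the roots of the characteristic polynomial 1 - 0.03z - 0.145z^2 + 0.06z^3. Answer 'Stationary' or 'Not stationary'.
\text{Stationary}

The AR(p) characteristic polynomial is P(z) = 1 - 0.03z - 0.145z^2 + 0.06z^3.
Stationarity requires all roots to lie outside the unit circle, i.e. |z| > 1 for every root.
Degree 3: look for a simple real root z0 first, then factor out (1 - z/z0) and solve the remaining quadratic.
Testing z0 = -2: P(-2) = 1 + (-0.03)(-2) + (-0.145)(-2)^2 + (0.06)(-2)^3
  = 1 + (0.06) + (-0.58) + (-0.48) = 0.  So z_0 = -2 is a root, |z_0| = 2.
Divide out the factor (1 + 0.5 z) = (1 - z/z0) (since 1/z0 = -0.5):
  P(z) = (1 + 0.5 z)(1 + (-0.53) z + (0.12) z^2)
  [check: z-coef -0.53 - (-0.5) = -0.03; z^2-coef 0.12 - (-0.5)(-0.53) = -0.145; z^3-coef -(-0.5)(0.12) = 0.06.]
Remaining roots from the quadratic factor 1 + (-0.53) z + (0.12) z^2:
  Set 1 + (-0.53) z + (0.12) z^2 = 0, i.e. a z^2 + b z + c = 0 with a = 0.12, b = -0.53, c = 1.
  Discriminant D = b^2 - 4ac = (-0.53)^2 - 4*(0.12)*1 = 0.2809 - (0.48) = -0.1991.
  D < 0, so the roots are the complex-conjugate pair z = (-b +/- i sqrt(-D)) / (2a) = 2.2083 +/- 1.8592i.
  For a conjugate pair |z|^2 = z * conj(z) = (product of roots) = c/a = 1/(0.12) = 8.333333, so |z| = sqrt(8.333333) = 2.8868 for both roots.
Moduli of all roots: 2.0000, 2.8868, 2.8868.
All moduli strictly greater than 1? Yes.
Verdict: Stationary.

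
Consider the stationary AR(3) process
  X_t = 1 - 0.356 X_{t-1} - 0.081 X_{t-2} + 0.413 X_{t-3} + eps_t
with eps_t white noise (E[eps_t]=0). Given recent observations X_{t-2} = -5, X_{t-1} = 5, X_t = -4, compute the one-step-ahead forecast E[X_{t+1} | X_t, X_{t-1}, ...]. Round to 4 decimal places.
E[X_{t+1} \mid \mathcal F_t] = -0.0460

For an AR(p) model X_t = c + sum_i phi_i X_{t-i} + eps_t, the
one-step-ahead conditional mean is
  E[X_{t+1} | X_t, ...] = c + sum_i phi_i X_{t+1-i}.
Substitute known values:
  E[X_{t+1} | ...] = 1 + (-0.356) * (-4) + (-0.081) * (5) + (0.413) * (-5)
                   = -0.0460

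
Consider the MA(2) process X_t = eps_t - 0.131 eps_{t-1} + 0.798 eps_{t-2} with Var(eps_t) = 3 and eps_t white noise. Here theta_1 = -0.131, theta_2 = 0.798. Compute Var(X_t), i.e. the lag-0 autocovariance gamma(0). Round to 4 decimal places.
\gamma(0) = 4.9619

For an MA(q) process X_t = eps_t + sum_i theta_i eps_{t-i} with
Var(eps_t) = sigma^2, the variance is
  gamma(0) = sigma^2 * (1 + sum_i theta_i^2).
  sum_i theta_i^2 = (-0.131)^2 + (0.798)^2 = 0.017161 + 0.636804 = 0.653965.
  gamma(0) = 3 * (1 + 0.653965) = 3 * 1.653965 = 4.961895, which rounds to 4.9619.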